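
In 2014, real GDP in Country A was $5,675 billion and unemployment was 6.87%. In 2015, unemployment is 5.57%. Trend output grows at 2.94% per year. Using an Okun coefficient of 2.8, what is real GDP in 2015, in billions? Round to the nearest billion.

$6,048 billion

Δu = 5.57 - 6.87 = -1.3 points.
Okun's law (growth form): g_Y = g_Y* - β × Δu = 2.94 - 2.8 × (-1.30) = 2.94 + 3.64 = 6.58%.
Real GDP in the next year = 5675 × (1 + 6.58/100) = 5675 × 1.0658 ≈ 6048 billion.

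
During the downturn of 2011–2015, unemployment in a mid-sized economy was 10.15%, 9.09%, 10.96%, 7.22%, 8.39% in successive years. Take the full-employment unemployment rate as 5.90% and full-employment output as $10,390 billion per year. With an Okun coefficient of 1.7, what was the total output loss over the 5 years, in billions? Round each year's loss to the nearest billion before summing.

$2,881 billion

Year 2011: gap = -1.7 × (10.15 - 5.9) = -7.225%, loss ≈ 10390 × 7.225/100 ≈ 751.
Year 2012: gap = -1.7 × (9.09 - 5.9) = -5.423%, loss ≈ 10390 × 5.423/100 ≈ 563.
Year 2013: gap = -1.7 × (10.96 - 5.9) = -8.602%, loss ≈ 10390 × 8.602/100 ≈ 894.
Year 2014: gap = -1.7 × (7.22 - 5.9) = -2.244%, loss ≈ 10390 × 2.244/100 ≈ 233.
Year 2015: gap = -1.7 × (8.39 - 5.9) = -4.233%, loss ≈ 10390 × 4.233/100 ≈ 440.
Total lost output = 751 + 563 + 894 + 233 + 440 = 2881 billion.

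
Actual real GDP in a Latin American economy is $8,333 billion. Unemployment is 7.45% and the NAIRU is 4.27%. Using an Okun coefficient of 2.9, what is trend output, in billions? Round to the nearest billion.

$9,180 billion

Unemployment gap = 7.45 - 4.27 = 3.18 points, so output gap = -2.9 × 3.18 = -9.222%.
Since Y = Y* × (1 + gap/100), Y* = 8333/0.90778 ≈ 9180 billion.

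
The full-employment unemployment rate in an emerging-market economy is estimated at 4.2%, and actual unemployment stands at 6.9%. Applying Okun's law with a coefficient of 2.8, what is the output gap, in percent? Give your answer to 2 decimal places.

-7.56%

The unemployment gap is 6.9 - 4.2 = 2.7 percentage points.
Okun's law gives an output gap of -2.8 × 2.7 = -7.56%, i.e. 7.56% below potential.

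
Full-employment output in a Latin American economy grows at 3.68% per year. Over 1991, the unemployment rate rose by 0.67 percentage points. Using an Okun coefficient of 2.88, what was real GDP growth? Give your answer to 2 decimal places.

Growth-rate Okun's law: g_Y = g_Y* - β × Δu.
g_Y = 3.68 - 2.88 × (0.67) = 3.68 - 1.9296 = 1.7504%, i.e. 1.75% to 2 d.p.

1.75%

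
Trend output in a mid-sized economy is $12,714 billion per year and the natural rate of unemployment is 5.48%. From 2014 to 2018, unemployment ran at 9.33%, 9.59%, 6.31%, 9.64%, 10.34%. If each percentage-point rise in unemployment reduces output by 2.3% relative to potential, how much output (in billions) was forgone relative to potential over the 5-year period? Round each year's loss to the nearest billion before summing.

Year 2014: gap = -2.3 × (9.33 - 5.48) = -8.855%, loss ≈ 12714 × 8.855/100 ≈ 1126.
Year 2015: gap = -2.3 × (9.59 - 5.48) = -9.453%, loss ≈ 12714 × 9.453/100 ≈ 1202.
Year 2016: gap = -2.3 × (6.31 - 5.48) = -1.909%, loss ≈ 12714 × 1.909/100 ≈ 243.
Year 2017: gap = -2.3 × (9.64 - 5.48) = -9.568%, loss ≈ 12714 × 9.568/100 ≈ 1216.
Year 2018: gap = -2.3 × (10.34 - 5.48) = -11.178%, loss ≈ 12714 × 11.178/100 ≈ 1421.
Total lost output = 1126 + 1202 + 243 + 1216 + 1421 = 5208 billion.

$5,208 billion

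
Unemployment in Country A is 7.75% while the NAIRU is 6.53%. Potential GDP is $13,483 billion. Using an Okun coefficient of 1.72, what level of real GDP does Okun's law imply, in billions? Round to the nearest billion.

Unemployment gap = 7.75 - 6.53 = 1.22 points, so the output gap is -1.72 × 1.22 = -2.0984%.
Actual GDP = 13483 × (1 - 2.0984/100) = 13483 × 0.979016 ≈ 13200 billion.

$13,200 billion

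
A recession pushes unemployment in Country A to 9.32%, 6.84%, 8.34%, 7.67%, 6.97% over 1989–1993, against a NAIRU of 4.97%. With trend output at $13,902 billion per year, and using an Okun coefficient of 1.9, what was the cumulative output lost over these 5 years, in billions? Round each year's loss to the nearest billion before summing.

$3,774 billion

Year 1989: gap = -1.9 × (9.32 - 4.97) = -8.265%, loss ≈ 13902 × 8.265/100 ≈ 1149.
Year 1990: gap = -1.9 × (6.84 - 4.97) = -3.553%, loss ≈ 13902 × 3.553/100 ≈ 494.
Year 1991: gap = -1.9 × (8.34 - 4.97) = -6.403%, loss ≈ 13902 × 6.403/100 ≈ 890.
Year 1992: gap = -1.9 × (7.67 - 4.97) = -5.13%, loss ≈ 13902 × 5.13/100 ≈ 713.
Year 1993: gap = -1.9 × (6.97 - 4.97) = -3.8%, loss ≈ 13902 × 3.8/100 ≈ 528.
Total lost output = 1149 + 494 + 890 + 713 + 528 = 3774 billion.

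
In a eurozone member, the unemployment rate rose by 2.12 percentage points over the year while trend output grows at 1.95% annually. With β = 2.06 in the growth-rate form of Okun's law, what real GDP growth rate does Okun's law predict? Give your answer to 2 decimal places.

Growth-rate Okun's law: g_Y = g_Y* - β × Δu.
g_Y = 1.95 - 2.06 × (2.12) = 1.95 - 4.3672 = -2.4172%, i.e. -2.42% to 2 d.p.

-2.42%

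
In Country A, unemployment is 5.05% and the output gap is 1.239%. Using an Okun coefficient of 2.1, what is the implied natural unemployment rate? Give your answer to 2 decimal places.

5.64%

From Okun's law, u - u* = -(output gap)/β = -(1.239)/2.1 = -0.59 points.
So u* = 5.05 + 0.59 = 5.64%.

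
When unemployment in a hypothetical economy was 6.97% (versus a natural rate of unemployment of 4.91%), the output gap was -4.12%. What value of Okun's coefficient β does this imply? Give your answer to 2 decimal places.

β ≈ 2.00

Okun's law: output gap = -β × (u - u*).
-4.12 = -β × (6.97 - 4.91) = -β × 2.06, so β = 4.12/2.06 = 2.00.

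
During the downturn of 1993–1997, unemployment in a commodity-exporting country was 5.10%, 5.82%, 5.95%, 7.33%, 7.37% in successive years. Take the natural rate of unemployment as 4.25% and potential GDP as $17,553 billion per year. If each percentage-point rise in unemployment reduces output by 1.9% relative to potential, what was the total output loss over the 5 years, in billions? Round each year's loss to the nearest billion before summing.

$3,442 billion

Year 1993: gap = -1.9 × (5.1 - 4.25) = -1.615%, loss ≈ 17553 × 1.615/100 ≈ 283.
Year 1994: gap = -1.9 × (5.82 - 4.25) = -2.983%, loss ≈ 17553 × 2.983/100 ≈ 524.
Year 1995: gap = -1.9 × (5.95 - 4.25) = -3.23%, loss ≈ 17553 × 3.23/100 ≈ 567.
Year 1996: gap = -1.9 × (7.33 - 4.25) = -5.852%, loss ≈ 17553 × 5.852/100 ≈ 1027.
Year 1997: gap = -1.9 × (7.37 - 4.25) = -5.928%, loss ≈ 17553 × 5.928/100 ≈ 1041.
Total lost output = 283 + 524 + 567 + 1027 + 1041 = 3442 billion.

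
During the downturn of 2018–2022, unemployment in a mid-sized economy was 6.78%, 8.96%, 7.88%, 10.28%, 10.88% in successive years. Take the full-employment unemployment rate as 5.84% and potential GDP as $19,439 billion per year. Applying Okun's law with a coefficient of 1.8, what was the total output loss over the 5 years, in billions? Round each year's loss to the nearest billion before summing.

$5,453 billion

Year 2018: gap = -1.8 × (6.78 - 5.84) = -1.692%, loss ≈ 19439 × 1.692/100 ≈ 329.
Year 2019: gap = -1.8 × (8.96 - 5.84) = -5.616%, loss ≈ 19439 × 5.616/100 ≈ 1092.
Year 2020: gap = -1.8 × (7.88 - 5.84) = -3.672%, loss ≈ 19439 × 3.672/100 ≈ 714.
Year 2021: gap = -1.8 × (10.28 - 5.84) = -7.992%, loss ≈ 19439 × 7.992/100 ≈ 1554.
Year 2022: gap = -1.8 × (10.88 - 5.84) = -9.072%, loss ≈ 19439 × 9.072/100 ≈ 1764.
Total lost output = 329 + 1092 + 714 + 1554 + 1764 = 5453 billion.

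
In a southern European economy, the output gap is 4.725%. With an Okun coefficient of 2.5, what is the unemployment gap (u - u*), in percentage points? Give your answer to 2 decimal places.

-1.89 percentage points

Okun's law: output gap = -β × (u - u*), so u - u* = -(output gap)/β.
u - u* = -(4.725)/2.5 = -1.89 percentage points.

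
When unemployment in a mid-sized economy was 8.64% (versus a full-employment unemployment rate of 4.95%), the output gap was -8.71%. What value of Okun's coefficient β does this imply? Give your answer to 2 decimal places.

β ≈ 2.36

Okun's law: output gap = -β × (u - u*).
-8.71 = -β × (8.64 - 4.95) = -β × 3.69, so β = 8.71/3.69 = 2.36.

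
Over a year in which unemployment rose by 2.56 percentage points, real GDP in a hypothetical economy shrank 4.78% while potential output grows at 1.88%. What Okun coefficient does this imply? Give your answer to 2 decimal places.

β ≈ 2.60

Growth form: g_Y = g_Y* - β × Δu, so β = (g_Y* - g_Y)/Δu.
β = (1.88 + 4.78)/2.56 = 6.66/2.56 = 2.60.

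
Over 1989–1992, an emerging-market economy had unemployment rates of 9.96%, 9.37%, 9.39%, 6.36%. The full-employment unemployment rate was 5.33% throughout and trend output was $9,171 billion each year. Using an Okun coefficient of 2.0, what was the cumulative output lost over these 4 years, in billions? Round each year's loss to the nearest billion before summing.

$2,524 billion

Year 1989: gap = -2.0 × (9.96 - 5.33) = -9.26%, loss ≈ 9171 × 9.26/100 ≈ 849.
Year 1990: gap = -2.0 × (9.37 - 5.33) = -8.08%, loss ≈ 9171 × 8.08/100 ≈ 741.
Year 1991: gap = -2.0 × (9.39 - 5.33) = -8.12%, loss ≈ 9171 × 8.12/100 ≈ 745.
Year 1992: gap = -2.0 × (6.36 - 5.33) = -2.06%, loss ≈ 9171 × 2.06/100 ≈ 189.
Total lost output = 849 + 741 + 745 + 189 = 2524 billion.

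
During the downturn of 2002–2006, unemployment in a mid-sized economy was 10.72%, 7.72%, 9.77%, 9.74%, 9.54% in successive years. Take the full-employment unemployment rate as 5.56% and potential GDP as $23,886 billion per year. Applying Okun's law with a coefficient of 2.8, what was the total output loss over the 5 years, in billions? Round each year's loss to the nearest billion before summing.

Year 2002: gap = -2.8 × (10.72 - 5.56) = -14.448%, loss ≈ 23886 × 14.448/100 ≈ 3451.
Year 2003: gap = -2.8 × (7.72 - 5.56) = -6.048%, loss ≈ 23886 × 6.048/100 ≈ 1445.
Year 2004: gap = -2.8 × (9.77 - 5.56) = -11.788%, loss ≈ 23886 × 11.788/100 ≈ 2816.
Year 2005: gap = -2.8 × (9.74 - 5.56) = -11.704%, loss ≈ 23886 × 11.704/100 ≈ 2796.
Year 2006: gap = -2.8 × (9.54 - 5.56) = -11.144%, loss ≈ 23886 × 11.144/100 ≈ 2662.
Total lost output = 3451 + 1445 + 2816 + 2796 + 2662 = 13170 billion.

$13,170 billion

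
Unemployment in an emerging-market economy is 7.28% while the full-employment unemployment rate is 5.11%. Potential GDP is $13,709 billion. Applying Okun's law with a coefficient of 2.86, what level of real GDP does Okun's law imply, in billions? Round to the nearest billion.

Unemployment gap = 7.28 - 5.11 = 2.17 points, so the output gap is -2.86 × 2.17 = -6.2062%.
Actual GDP = 13709 × (1 - 6.2062/100) = 13709 × 0.937938 ≈ 12858 billion.

$12,858 billion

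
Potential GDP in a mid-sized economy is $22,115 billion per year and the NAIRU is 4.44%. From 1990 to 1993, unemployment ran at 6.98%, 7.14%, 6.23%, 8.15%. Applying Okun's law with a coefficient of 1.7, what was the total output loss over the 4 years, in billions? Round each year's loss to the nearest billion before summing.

$4,038 billion

Year 1990: gap = -1.7 × (6.98 - 4.44) = -4.318%, loss ≈ 22115 × 4.318/100 ≈ 955.
Year 1991: gap = -1.7 × (7.14 - 4.44) = -4.59%, loss ≈ 22115 × 4.59/100 ≈ 1015.
Year 1992: gap = -1.7 × (6.23 - 4.44) = -3.043%, loss ≈ 22115 × 3.043/100 ≈ 673.
Year 1993: gap = -1.7 × (8.15 - 4.44) = -6.307%, loss ≈ 22115 × 6.307/100 ≈ 1395.
Total lost output = 955 + 1015 + 673 + 1395 = 4038 billion.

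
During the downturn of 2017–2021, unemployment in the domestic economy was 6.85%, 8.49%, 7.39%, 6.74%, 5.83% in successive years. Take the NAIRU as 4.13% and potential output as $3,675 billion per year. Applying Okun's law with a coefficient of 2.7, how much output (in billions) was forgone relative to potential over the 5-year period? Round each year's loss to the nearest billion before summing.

$1,454 billion

Year 2017: gap = -2.7 × (6.85 - 4.13) = -7.344%, loss ≈ 3675 × 7.344/100 ≈ 270.
Year 2018: gap = -2.7 × (8.49 - 4.13) = -11.772%, loss ≈ 3675 × 11.772/100 ≈ 433.
Year 2019: gap = -2.7 × (7.39 - 4.13) = -8.802%, loss ≈ 3675 × 8.802/100 ≈ 323.
Year 2020: gap = -2.7 × (6.74 - 4.13) = -7.047%, loss ≈ 3675 × 7.047/100 ≈ 259.
Year 2021: gap = -2.7 × (5.83 - 4.13) = -4.59%, loss ≈ 3675 × 4.59/100 ≈ 169.
Total lost output = 270 + 433 + 323 + 259 + 169 = 1454 billion.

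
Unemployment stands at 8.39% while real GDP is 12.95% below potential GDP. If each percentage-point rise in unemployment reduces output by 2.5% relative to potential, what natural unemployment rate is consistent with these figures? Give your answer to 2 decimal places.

3.21%

From Okun's law, u - u* = -(output gap)/β = -(-12.95)/2.5 = 5.18 points.
So u* = 8.39 - 5.18 = 3.21%.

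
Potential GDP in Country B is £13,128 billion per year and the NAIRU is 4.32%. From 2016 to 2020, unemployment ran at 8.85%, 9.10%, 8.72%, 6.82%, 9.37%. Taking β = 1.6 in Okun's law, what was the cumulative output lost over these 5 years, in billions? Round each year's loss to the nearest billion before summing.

Year 2016: gap = -1.6 × (8.85 - 4.32) = -7.248%, loss ≈ 13128 × 7.248/100 ≈ 952.
Year 2017: gap = -1.6 × (9.1 - 4.32) = -7.648%, loss ≈ 13128 × 7.648/100 ≈ 1004.
Year 2018: gap = -1.6 × (8.72 - 4.32) = -7.04%, loss ≈ 13128 × 7.04/100 ≈ 924.
Year 2019: gap = -1.6 × (6.82 - 4.32) = -4%, loss ≈ 13128 × 4/100 ≈ 525.
Year 2020: gap = -1.6 × (9.37 - 4.32) = -8.08%, loss ≈ 13128 × 8.08/100 ≈ 1061.
Total lost output = 952 + 1004 + 924 + 525 + 1061 = 4466 billion.

£4,466 billion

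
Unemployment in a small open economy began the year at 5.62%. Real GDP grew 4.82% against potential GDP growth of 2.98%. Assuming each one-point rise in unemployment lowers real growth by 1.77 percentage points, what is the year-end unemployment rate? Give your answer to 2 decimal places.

4.58%

Growth-rate Okun's law: g_Y = g_Y* - β × Δu, so Δu = (g_Y* - g_Y)/β.
Δu = (2.98 - 4.82)/1.77 = -1.84/1.77 = -1.04 percentage points.
Year-end unemployment = 5.62 - 1.04 = 4.58%.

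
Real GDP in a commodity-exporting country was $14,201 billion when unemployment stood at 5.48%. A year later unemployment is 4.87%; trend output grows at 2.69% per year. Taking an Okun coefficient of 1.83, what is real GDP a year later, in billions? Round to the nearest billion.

Δu = 4.87 - 5.48 = -0.61 points.
Okun's law (growth form): g_Y = g_Y* - β × Δu = 2.69 - 1.83 × (-0.61) = 2.69 + 1.1163 = 3.8063%.
Real GDP in the next year = 14201 × (1 + 3.8063/100) = 14201 × 1.038063 ≈ 14742 billion.

$14,742 billion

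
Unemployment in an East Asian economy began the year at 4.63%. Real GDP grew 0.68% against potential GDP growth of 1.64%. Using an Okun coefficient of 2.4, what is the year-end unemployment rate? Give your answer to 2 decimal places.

5.03%

Growth-rate Okun's law: g_Y = g_Y* - β × Δu, so Δu = (g_Y* - g_Y)/β.
Δu = (1.64 - 0.68)/2.4 = 0.96/2.4 = 0.40 percentage points.
Year-end unemployment = 4.63 + 0.4 = 5.03%.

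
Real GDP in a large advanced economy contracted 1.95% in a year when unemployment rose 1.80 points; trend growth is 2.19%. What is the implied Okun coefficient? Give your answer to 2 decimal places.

β ≈ 2.30

Growth form: g_Y = g_Y* - β × Δu, so β = (g_Y* - g_Y)/Δu.
β = (2.19 + 1.95)/1.80 = 4.14/1.80 = 2.30.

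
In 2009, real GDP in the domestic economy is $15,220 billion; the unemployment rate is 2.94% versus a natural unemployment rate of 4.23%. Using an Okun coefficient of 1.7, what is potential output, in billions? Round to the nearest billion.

$14,893 billion

Unemployment gap = 2.94 - 4.23 = -1.29 points, so output gap = -1.7 × (-1.29) = 2.193%.
Since Y = Y* × (1 + gap/100), Y* = 15220/1.02193 ≈ 14893 billion.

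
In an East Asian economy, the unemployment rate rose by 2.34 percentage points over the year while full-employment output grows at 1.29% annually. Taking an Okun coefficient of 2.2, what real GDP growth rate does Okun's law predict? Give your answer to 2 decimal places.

Growth-rate Okun's law: g_Y = g_Y* - β × Δu.
g_Y = 1.29 - 2.2 × (2.34) = 1.29 - 5.148 = -3.858%, i.e. -3.86% to 2 d.p.

-3.86%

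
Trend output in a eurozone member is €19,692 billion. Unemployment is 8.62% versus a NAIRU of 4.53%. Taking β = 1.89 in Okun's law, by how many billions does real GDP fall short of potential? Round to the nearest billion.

€1,522 billion

Output gap = -1.89 × (8.62 - 4.53) = -1.89 × 4.09 = -7.7301%.
Actual GDP ≈ 19692 × 0.922699 ≈ 18170 billion, so the shortfall is 19692 - 18170 = 1522 billion.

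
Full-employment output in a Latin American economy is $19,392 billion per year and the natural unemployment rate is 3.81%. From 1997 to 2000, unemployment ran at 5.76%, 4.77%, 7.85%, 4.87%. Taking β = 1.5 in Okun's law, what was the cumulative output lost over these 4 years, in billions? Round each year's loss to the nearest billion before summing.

$2,329 billion

Year 1997: gap = -1.5 × (5.76 - 3.81) = -2.925%, loss ≈ 19392 × 2.925/100 ≈ 567.
Year 1998: gap = -1.5 × (4.77 - 3.81) = -1.44%, loss ≈ 19392 × 1.44/100 ≈ 279.
Year 1999: gap = -1.5 × (7.85 - 3.81) = -6.06%, loss ≈ 19392 × 6.06/100 ≈ 1175.
Year 2000: gap = -1.5 × (4.87 - 3.81) = -1.59%, loss ≈ 19392 × 1.59/100 ≈ 308.
Total lost output = 567 + 279 + 1175 + 308 = 2329 billion.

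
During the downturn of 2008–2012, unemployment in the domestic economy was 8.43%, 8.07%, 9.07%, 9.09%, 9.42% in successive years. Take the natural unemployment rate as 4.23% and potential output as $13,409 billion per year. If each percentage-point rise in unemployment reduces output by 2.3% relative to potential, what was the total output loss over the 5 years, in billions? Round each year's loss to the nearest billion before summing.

$7,072 billion

Year 2008: gap = -2.3 × (8.43 - 4.23) = -9.66%, loss ≈ 13409 × 9.66/100 ≈ 1295.
Year 2009: gap = -2.3 × (8.07 - 4.23) = -8.832%, loss ≈ 13409 × 8.832/100 ≈ 1184.
Year 2010: gap = -2.3 × (9.07 - 4.23) = -11.132%, loss ≈ 13409 × 11.132/100 ≈ 1493.
Year 2011: gap = -2.3 × (9.09 - 4.23) = -11.178%, loss ≈ 13409 × 11.178/100 ≈ 1499.
Year 2012: gap = -2.3 × (9.42 - 4.23) = -11.937%, loss ≈ 13409 × 11.937/100 ≈ 1601.
Total lost output = 1295 + 1184 + 1493 + 1499 + 1601 = 7072 billion.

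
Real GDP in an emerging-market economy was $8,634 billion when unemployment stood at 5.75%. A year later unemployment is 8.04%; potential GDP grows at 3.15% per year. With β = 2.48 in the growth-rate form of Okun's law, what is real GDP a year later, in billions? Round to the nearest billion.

$8,416 billion

Δu = 8.04 - 5.75 = 2.29 points.
Okun's law (growth form): g_Y = g_Y* - β × Δu = 3.15 - 2.48 × (2.29) = 3.15 - 5.6792 = -2.5292%.
Real GDP in the next year = 8634 × (1 - 2.5292/100) = 8634 × 0.974708 ≈ 8416 billion.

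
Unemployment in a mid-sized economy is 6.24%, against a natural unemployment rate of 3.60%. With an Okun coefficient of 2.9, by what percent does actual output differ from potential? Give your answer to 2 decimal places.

The unemployment gap is 6.24 - 3.6 = 2.64 percentage points.
Okun's law gives an output gap of -2.9 × 2.64 = -7.656%, i.e. 7.66% below potential.

-7.66%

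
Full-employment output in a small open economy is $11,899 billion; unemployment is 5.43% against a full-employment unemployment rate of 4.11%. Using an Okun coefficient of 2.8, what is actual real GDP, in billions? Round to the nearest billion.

$11,459 billion

Unemployment gap = 5.43 - 4.11 = 1.32 points, so the output gap is -2.8 × 1.32 = -3.696%.
Actual GDP = 11899 × (1 - 3.696/100) = 11899 × 0.96304 ≈ 11459 billion.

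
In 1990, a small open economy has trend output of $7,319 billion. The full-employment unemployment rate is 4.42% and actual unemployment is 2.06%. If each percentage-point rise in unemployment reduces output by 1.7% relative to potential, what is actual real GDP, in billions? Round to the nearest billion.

$7,613 billion

Unemployment gap = 2.06 - 4.42 = -2.36 points, so the output gap is -1.7 × (-2.36) = 4.012%.
Actual GDP = 7319 × (1 + 4.012/100) = 7319 × 1.04012 ≈ 7613 billion.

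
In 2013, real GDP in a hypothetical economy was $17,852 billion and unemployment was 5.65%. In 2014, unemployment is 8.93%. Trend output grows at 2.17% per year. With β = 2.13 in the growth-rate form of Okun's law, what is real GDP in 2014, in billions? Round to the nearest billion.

$16,992 billion

Δu = 8.93 - 5.65 = 3.28 points.
Okun's law (growth form): g_Y = g_Y* - β × Δu = 2.17 - 2.13 × (3.28) = 2.17 - 6.9864 = -4.8164%.
Real GDP in the next year = 17852 × (1 - 4.8164/100) = 17852 × 0.951836 ≈ 16992 billion.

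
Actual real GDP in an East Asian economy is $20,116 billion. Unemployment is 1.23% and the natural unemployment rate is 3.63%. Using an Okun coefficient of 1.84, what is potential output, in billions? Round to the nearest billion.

$19,265 billion

Unemployment gap = 1.23 - 3.63 = -2.4 points, so output gap = -1.84 × (-2.4) = 4.416%.
Since Y = Y* × (1 + gap/100), Y* = 20116/1.04416 ≈ 19265 billion.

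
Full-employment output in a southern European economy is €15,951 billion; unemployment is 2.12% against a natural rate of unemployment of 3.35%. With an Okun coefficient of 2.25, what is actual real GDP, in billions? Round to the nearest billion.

€16,392 billion

Unemployment gap = 2.12 - 3.35 = -1.23 points, so the output gap is -2.25 × (-1.23) = 2.7675%.
Actual GDP = 15951 × (1 + 2.7675/100) = 15951 × 1.027675 ≈ 16392 billion.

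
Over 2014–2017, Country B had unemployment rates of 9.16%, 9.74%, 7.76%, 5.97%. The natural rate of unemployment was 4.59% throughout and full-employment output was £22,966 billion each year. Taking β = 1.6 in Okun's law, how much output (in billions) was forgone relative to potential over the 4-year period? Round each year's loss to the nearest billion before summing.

Year 2014: gap = -1.6 × (9.16 - 4.59) = -7.312%, loss ≈ 22966 × 7.312/100 ≈ 1679.
Year 2015: gap = -1.6 × (9.74 - 4.59) = -8.24%, loss ≈ 22966 × 8.24/100 ≈ 1892.
Year 2016: gap = -1.6 × (7.76 - 4.59) = -5.072%, loss ≈ 22966 × 5.072/100 ≈ 1165.
Year 2017: gap = -1.6 × (5.97 - 4.59) = -2.208%, loss ≈ 22966 × 2.208/100 ≈ 507.
Total lost output = 1679 + 1892 + 1165 + 507 = 5243 billion.

£5,243 billion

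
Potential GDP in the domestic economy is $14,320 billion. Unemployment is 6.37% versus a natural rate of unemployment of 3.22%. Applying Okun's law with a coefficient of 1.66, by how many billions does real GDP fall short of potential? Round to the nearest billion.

$749 billion

Output gap = -1.66 × (6.37 - 3.22) = -1.66 × 3.15 = -5.229%.
Actual GDP ≈ 14320 × 0.94771 ≈ 13571 billion, so the shortfall is 14320 - 13571 = 749 billion.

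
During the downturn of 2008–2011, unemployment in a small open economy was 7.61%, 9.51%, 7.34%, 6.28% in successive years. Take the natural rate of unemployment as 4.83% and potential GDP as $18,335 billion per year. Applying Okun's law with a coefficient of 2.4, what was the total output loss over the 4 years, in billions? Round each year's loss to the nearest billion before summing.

$5,025 billion

Year 2008: gap = -2.4 × (7.61 - 4.83) = -6.672%, loss ≈ 18335 × 6.672/100 ≈ 1223.
Year 2009: gap = -2.4 × (9.51 - 4.83) = -11.232%, loss ≈ 18335 × 11.232/100 ≈ 2059.
Year 2010: gap = -2.4 × (7.34 - 4.83) = -6.024%, loss ≈ 18335 × 6.024/100 ≈ 1105.
Year 2011: gap = -2.4 × (6.28 - 4.83) = -3.48%, loss ≈ 18335 × 3.48/100 ≈ 638.
Total lost output = 1223 + 2059 + 1105 + 638 = 5025 billion.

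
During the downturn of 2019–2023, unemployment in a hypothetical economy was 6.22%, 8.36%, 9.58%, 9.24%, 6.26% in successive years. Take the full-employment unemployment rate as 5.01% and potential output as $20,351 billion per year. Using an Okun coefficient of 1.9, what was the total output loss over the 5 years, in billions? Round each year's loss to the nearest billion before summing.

Year 2019: gap = -1.9 × (6.22 - 5.01) = -2.299%, loss ≈ 20351 × 2.299/100 ≈ 468.
Year 2020: gap = -1.9 × (8.36 - 5.01) = -6.365%, loss ≈ 20351 × 6.365/100 ≈ 1295.
Year 2021: gap = -1.9 × (9.58 - 5.01) = -8.683%, loss ≈ 20351 × 8.683/100 ≈ 1767.
Year 2022: gap = -1.9 × (9.24 - 5.01) = -8.037%, loss ≈ 20351 × 8.037/100 ≈ 1636.
Year 2023: gap = -1.9 × (6.26 - 5.01) = -2.375%, loss ≈ 20351 × 2.375/100 ≈ 483.
Total lost output = 468 + 1295 + 1767 + 1636 + 483 = 5649 billion.

$5,649 billion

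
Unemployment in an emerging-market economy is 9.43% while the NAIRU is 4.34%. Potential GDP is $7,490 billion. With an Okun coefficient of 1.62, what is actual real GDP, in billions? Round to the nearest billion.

$6,872 billion

Unemployment gap = 9.43 - 4.34 = 5.09 points, so the output gap is -1.62 × 5.09 = -8.2458%.
Actual GDP = 7490 × (1 - 8.2458/100) = 7490 × 0.917542 ≈ 6872 billion.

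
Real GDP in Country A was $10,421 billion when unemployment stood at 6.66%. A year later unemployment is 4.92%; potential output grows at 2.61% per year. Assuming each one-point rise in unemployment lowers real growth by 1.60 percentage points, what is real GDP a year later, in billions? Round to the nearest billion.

$10,983 billion

Δu = 4.92 - 6.66 = -1.74 points.
Okun's law (growth form): g_Y = g_Y* - β × Δu = 2.61 - 1.60 × (-1.74) = 2.61 + 2.784 = 5.394%.
Real GDP in the next year = 10421 × (1 + 5.394/100) = 10421 × 1.05394 ≈ 10983 billion.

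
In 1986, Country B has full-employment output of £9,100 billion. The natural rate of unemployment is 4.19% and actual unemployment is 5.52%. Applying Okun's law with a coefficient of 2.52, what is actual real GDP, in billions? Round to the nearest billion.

£8,795 billion

Unemployment gap = 5.52 - 4.19 = 1.33 points, so the output gap is -2.52 × 1.33 = -3.3516%.
Actual GDP = 9100 × (1 - 3.3516/100) = 9100 × 0.966484 ≈ 8795 billion.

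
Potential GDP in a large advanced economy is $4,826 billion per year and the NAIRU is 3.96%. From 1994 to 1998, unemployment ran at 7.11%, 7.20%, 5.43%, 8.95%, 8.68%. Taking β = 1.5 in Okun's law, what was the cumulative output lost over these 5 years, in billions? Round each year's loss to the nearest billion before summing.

Year 1994: gap = -1.5 × (7.11 - 3.96) = -4.725%, loss ≈ 4826 × 4.725/100 ≈ 228.
Year 1995: gap = -1.5 × (7.2 - 3.96) = -4.86%, loss ≈ 4826 × 4.86/100 ≈ 235.
Year 1996: gap = -1.5 × (5.43 - 3.96) = -2.205%, loss ≈ 4826 × 2.205/100 ≈ 106.
Year 1997: gap = -1.5 × (8.95 - 3.96) = -7.485%, loss ≈ 4826 × 7.485/100 ≈ 361.
Year 1998: gap = -1.5 × (8.68 - 3.96) = -7.08%, loss ≈ 4826 × 7.08/100 ≈ 342.
Total lost output = 228 + 235 + 106 + 361 + 342 = 1272 billion.

$1,272 billion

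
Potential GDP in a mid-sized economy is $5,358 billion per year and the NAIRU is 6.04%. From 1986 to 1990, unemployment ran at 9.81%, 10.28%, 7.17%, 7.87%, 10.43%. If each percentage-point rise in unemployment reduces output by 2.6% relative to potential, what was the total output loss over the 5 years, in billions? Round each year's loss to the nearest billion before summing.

$2,140 billion

Year 1986: gap = -2.6 × (9.81 - 6.04) = -9.802%, loss ≈ 5358 × 9.802/100 ≈ 525.
Year 1987: gap = -2.6 × (10.28 - 6.04) = -11.024%, loss ≈ 5358 × 11.024/100 ≈ 591.
Year 1988: gap = -2.6 × (7.17 - 6.04) = -2.938%, loss ≈ 5358 × 2.938/100 ≈ 157.
Year 1989: gap = -2.6 × (7.87 - 6.04) = -4.758%, loss ≈ 5358 × 4.758/100 ≈ 255.
Year 1990: gap = -2.6 × (10.43 - 6.04) = -11.414%, loss ≈ 5358 × 11.414/100 ≈ 612.
Total lost output = 525 + 591 + 157 + 255 + 612 = 2140 billion.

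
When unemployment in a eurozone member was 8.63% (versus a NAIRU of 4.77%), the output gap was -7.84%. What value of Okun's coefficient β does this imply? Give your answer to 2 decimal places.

Okun's law: output gap = -β × (u - u*).
-7.84 = -β × (8.63 - 4.77) = -β × 3.86, so β = 7.84/3.86 = 2.03.

β ≈ 2.03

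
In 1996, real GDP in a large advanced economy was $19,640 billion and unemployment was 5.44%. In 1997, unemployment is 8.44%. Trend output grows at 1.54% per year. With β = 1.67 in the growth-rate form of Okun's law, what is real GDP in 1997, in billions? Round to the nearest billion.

Δu = 8.44 - 5.44 = 3 points.
Okun's law (growth form): g_Y = g_Y* - β × Δu = 1.54 - 1.67 × (3.00) = 1.54 - 5.01 = -3.47%.
Real GDP in the next year = 19640 × (1 - 3.47/100) = 19640 × 0.9653 ≈ 18958 billion.

$18,958 billion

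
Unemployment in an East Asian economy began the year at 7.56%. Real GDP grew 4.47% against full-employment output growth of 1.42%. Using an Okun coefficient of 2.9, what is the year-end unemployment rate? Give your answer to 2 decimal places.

Growth-rate Okun's law: g_Y = g_Y* - β × Δu, so Δu = (g_Y* - g_Y)/β.
Δu = (1.42 - 4.47)/2.9 = -3.05/2.9 = -1.05 percentage points.
Year-end unemployment = 7.56 - 1.05 = 6.51%.

6.51%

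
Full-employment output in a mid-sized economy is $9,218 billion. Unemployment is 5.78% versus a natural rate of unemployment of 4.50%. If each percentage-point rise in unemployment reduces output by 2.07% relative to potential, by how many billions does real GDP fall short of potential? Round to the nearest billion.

Output gap = -2.07 × (5.78 - 4.5) = -2.07 × 1.28 = -2.6496%.
Actual GDP ≈ 9218 × 0.973504 ≈ 8974 billion, so the shortfall is 9218 - 8974 = 244 billion.

$244 billion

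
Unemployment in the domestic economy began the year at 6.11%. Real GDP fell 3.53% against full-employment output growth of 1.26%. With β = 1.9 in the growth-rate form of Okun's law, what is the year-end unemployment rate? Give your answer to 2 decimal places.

8.63%

Growth-rate Okun's law: g_Y = g_Y* - β × Δu, so Δu = (g_Y* - g_Y)/β.
Δu = (1.26 + 3.53)/1.9 = 4.79/1.9 = 2.52 percentage points.
Year-end unemployment = 6.11 + 2.52 = 8.63%.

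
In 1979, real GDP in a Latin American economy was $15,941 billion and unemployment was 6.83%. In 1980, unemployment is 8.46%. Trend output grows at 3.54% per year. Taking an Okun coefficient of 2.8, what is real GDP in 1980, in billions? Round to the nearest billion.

$15,778 billion

Δu = 8.46 - 6.83 = 1.63 points.
Okun's law (growth form): g_Y = g_Y* - β × Δu = 3.54 - 2.8 × (1.63) = 3.54 - 4.564 = -1.024%.
Real GDP in the next year = 15941 × (1 - 1.024/100) = 15941 × 0.98976 ≈ 15778 billion.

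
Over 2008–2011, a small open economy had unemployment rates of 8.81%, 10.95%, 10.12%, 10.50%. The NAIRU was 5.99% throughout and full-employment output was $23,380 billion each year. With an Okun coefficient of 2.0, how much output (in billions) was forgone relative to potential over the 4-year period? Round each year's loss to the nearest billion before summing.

$7,678 billion

Year 2008: gap = -2.0 × (8.81 - 5.99) = -5.64%, loss ≈ 23380 × 5.64/100 ≈ 1319.
Year 2009: gap = -2.0 × (10.95 - 5.99) = -9.92%, loss ≈ 23380 × 9.92/100 ≈ 2319.
Year 2010: gap = -2.0 × (10.12 - 5.99) = -8.26%, loss ≈ 23380 × 8.26/100 ≈ 1931.
Year 2011: gap = -2.0 × (10.5 - 5.99) = -9.02%, loss ≈ 23380 × 9.02/100 ≈ 2109.
Total lost output = 1319 + 2319 + 1931 + 2109 = 7678 billion.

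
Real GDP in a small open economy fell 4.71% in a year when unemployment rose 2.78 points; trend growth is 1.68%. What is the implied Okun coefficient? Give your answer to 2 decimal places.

Growth form: g_Y = g_Y* - β × Δu, so β = (g_Y* - g_Y)/Δu.
β = (1.68 + 4.71)/2.78 = 6.39/2.78 = 2.30.

β ≈ 2.30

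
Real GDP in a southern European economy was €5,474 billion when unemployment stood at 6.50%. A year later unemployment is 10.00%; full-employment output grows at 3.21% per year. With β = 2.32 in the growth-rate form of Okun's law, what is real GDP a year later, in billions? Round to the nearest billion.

€5,205 billion

Δu = 10 - 6.5 = 3.5 points.
Okun's law (growth form): g_Y = g_Y* - β × Δu = 3.21 - 2.32 × (3.50) = 3.21 - 8.12 = -4.91%.
Real GDP in the next year = 5474 × (1 - 4.91/100) = 5474 × 0.9509 ≈ 5205 billion.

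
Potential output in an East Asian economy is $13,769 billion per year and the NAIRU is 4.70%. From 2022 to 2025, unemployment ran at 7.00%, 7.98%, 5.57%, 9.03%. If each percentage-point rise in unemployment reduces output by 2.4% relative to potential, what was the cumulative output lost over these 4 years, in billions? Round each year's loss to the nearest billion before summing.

Year 2022: gap = -2.4 × (7 - 4.7) = -5.52%, loss ≈ 13769 × 5.52/100 ≈ 760.
Year 2023: gap = -2.4 × (7.98 - 4.7) = -7.872%, loss ≈ 13769 × 7.872/100 ≈ 1084.
Year 2024: gap = -2.4 × (5.57 - 4.7) = -2.088%, loss ≈ 13769 × 2.088/100 ≈ 287.
Year 2025: gap = -2.4 × (9.03 - 4.7) = -10.392%, loss ≈ 13769 × 10.392/100 ≈ 1431.
Total lost output = 760 + 1084 + 287 + 1431 = 3562 billion.

$3,562 billion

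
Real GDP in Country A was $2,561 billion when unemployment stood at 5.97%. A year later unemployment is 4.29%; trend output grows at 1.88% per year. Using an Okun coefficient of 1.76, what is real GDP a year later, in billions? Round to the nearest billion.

Δu = 4.29 - 5.97 = -1.68 points.
Okun's law (growth form): g_Y = g_Y* - β × Δu = 1.88 - 1.76 × (-1.68) = 1.88 + 2.9568 = 4.8368%.
Real GDP in the next year = 2561 × (1 + 4.8368/100) = 2561 × 1.048368 ≈ 2685 billion.

$2,685 billion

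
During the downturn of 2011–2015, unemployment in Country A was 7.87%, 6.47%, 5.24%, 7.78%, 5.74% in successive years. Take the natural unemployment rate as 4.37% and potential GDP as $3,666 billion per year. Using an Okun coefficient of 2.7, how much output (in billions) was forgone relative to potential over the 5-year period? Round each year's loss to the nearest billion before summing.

Year 2011: gap = -2.7 × (7.87 - 4.37) = -9.45%, loss ≈ 3666 × 9.45/100 ≈ 346.
Year 2012: gap = -2.7 × (6.47 - 4.37) = -5.67%, loss ≈ 3666 × 5.67/100 ≈ 208.
Year 2013: gap = -2.7 × (5.24 - 4.37) = -2.349%, loss ≈ 3666 × 2.349/100 ≈ 86.
Year 2014: gap = -2.7 × (7.78 - 4.37) = -9.207%, loss ≈ 3666 × 9.207/100 ≈ 338.
Year 2015: gap = -2.7 × (5.74 - 4.37) = -3.699%, loss ≈ 3666 × 3.699/100 ≈ 136.
Total lost output = 346 + 208 + 86 + 338 + 136 = 1114 billion.

$1,114 billion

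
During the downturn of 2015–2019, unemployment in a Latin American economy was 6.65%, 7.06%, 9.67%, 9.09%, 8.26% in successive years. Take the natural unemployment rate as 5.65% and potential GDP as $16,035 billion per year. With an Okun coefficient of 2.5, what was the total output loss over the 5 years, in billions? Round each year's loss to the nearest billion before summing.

$5,003 billion

Year 2015: gap = -2.5 × (6.65 - 5.65) = -2.5%, loss ≈ 16035 × 2.5/100 ≈ 401.
Year 2016: gap = -2.5 × (7.06 - 5.65) = -3.525%, loss ≈ 16035 × 3.525/100 ≈ 565.
Year 2017: gap = -2.5 × (9.67 - 5.65) = -10.05%, loss ≈ 16035 × 10.05/100 ≈ 1612.
Year 2018: gap = -2.5 × (9.09 - 5.65) = -8.6%, loss ≈ 16035 × 8.6/100 ≈ 1379.
Year 2019: gap = -2.5 × (8.26 - 5.65) = -6.525%, loss ≈ 16035 × 6.525/100 ≈ 1046.
Total lost output = 401 + 565 + 1612 + 1379 + 1046 = 5003 billion.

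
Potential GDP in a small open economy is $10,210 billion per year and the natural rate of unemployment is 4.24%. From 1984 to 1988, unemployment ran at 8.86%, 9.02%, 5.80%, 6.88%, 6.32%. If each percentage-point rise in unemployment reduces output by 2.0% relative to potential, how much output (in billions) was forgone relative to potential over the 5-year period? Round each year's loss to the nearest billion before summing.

$3,202 billion

Year 1984: gap = -2.0 × (8.86 - 4.24) = -9.24%, loss ≈ 10210 × 9.24/100 ≈ 943.
Year 1985: gap = -2.0 × (9.02 - 4.24) = -9.56%, loss ≈ 10210 × 9.56/100 ≈ 976.
Year 1986: gap = -2.0 × (5.8 - 4.24) = -3.12%, loss ≈ 10210 × 3.12/100 ≈ 319.
Year 1987: gap = -2.0 × (6.88 - 4.24) = -5.28%, loss ≈ 10210 × 5.28/100 ≈ 539.
Year 1988: gap = -2.0 × (6.32 - 4.24) = -4.16%, loss ≈ 10210 × 4.16/100 ≈ 425.
Total lost output = 943 + 976 + 319 + 539 + 425 = 3202 billion.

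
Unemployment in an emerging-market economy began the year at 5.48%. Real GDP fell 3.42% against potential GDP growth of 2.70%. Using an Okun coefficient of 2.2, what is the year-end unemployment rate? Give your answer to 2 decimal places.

8.26%

Growth-rate Okun's law: g_Y = g_Y* - β × Δu, so Δu = (g_Y* - g_Y)/β.
Δu = (2.7 + 3.42)/2.2 = 6.12/2.2 = 2.78 percentage points.
Year-end unemployment = 5.48 + 2.78 = 8.26%.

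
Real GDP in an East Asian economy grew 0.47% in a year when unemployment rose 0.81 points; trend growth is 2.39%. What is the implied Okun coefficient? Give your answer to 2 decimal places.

β ≈ 2.37

Growth form: g_Y = g_Y* - β × Δu, so β = (g_Y* - g_Y)/Δu.
β = (2.39 - 0.47)/0.81 = 1.92/0.81 = 2.37.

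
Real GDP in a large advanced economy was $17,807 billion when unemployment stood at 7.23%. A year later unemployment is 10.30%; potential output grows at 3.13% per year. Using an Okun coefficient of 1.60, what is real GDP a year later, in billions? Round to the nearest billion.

Δu = 10.3 - 7.23 = 3.07 points.
Okun's law (growth form): g_Y = g_Y* - β × Δu = 3.13 - 1.60 × (3.07) = 3.13 - 4.912 = -1.782%.
Real GDP in the next year = 17807 × (1 - 1.782/100) = 17807 × 0.98218 ≈ 17490 billion.

$17,490 billion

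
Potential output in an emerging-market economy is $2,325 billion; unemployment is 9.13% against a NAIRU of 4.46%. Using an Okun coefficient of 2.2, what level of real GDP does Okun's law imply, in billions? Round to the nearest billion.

Unemployment gap = 9.13 - 4.46 = 4.67 points, so the output gap is -2.2 × 4.67 = -10.274%.
Actual GDP = 2325 × (1 - 10.274/100) = 2325 × 0.89726 ≈ 2086 billion.

$2,086 billion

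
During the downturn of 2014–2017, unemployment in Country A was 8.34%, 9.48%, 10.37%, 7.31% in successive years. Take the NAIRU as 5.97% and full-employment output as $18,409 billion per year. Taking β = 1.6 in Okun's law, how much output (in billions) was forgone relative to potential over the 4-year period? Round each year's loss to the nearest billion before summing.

Year 2014: gap = -1.6 × (8.34 - 5.97) = -3.792%, loss ≈ 18409 × 3.792/100 ≈ 698.
Year 2015: gap = -1.6 × (9.48 - 5.97) = -5.616%, loss ≈ 18409 × 5.616/100 ≈ 1034.
Year 2016: gap = -1.6 × (10.37 - 5.97) = -7.04%, loss ≈ 18409 × 7.04/100 ≈ 1296.
Year 2017: gap = -1.6 × (7.31 - 5.97) = -2.144%, loss ≈ 18409 × 2.144/100 ≈ 395.
Total lost output = 698 + 1034 + 1296 + 395 = 3423 billion.

$3,423 billion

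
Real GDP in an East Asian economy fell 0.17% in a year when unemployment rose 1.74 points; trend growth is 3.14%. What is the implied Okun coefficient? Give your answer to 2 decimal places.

β ≈ 1.90

Growth form: g_Y = g_Y* - β × Δu, so β = (g_Y* - g_Y)/Δu.
β = (3.14 + 0.17)/1.74 = 3.31/1.74 = 1.90.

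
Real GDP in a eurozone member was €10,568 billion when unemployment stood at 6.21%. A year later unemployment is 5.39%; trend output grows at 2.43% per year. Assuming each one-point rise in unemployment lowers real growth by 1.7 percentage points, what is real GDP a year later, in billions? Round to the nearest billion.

Δu = 5.39 - 6.21 = -0.82 points.
Okun's law (growth form): g_Y = g_Y* - β × Δu = 2.43 - 1.7 × (-0.82) = 2.43 + 1.394 = 3.824%.
Real GDP in the next year = 10568 × (1 + 3.824/100) = 10568 × 1.03824 ≈ 10972 billion.

€10,972 billion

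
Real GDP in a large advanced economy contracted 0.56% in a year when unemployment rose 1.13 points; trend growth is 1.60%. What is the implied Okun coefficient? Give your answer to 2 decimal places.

Growth form: g_Y = g_Y* - β × Δu, so β = (g_Y* - g_Y)/Δu.
β = (1.6 + 0.56)/1.13 = 2.16/1.13 = 1.91.

β ≈ 1.91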